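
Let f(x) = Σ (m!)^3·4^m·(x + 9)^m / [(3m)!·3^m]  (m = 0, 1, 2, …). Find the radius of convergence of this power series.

R = 81/4

By the ratio test, |a_{m+1}/a_m| = (m+1)³/[(3m+1)·(3m+2)·(3m+3)] · 4/3 → 4/81.
Hence the series converges for |x + 9| < 1/(4/81) = 81/4, so the radius of convergence is 81/4.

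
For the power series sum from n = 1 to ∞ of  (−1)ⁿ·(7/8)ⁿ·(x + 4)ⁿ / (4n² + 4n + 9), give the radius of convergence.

R = 8/7

Apply the ratio test: |a_{n+1}| / |a_n| = [(4n² + 4n + 9)/(4(n+1)² + 4(n+1) + 9)] · 7/8, which tends to 7/8 as n → ∞.
The series converges when 7/8 · |x + 4| < 1, giving R = 8/7.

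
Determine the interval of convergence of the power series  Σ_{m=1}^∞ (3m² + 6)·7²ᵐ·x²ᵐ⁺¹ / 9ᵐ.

(-3/7, 3/7)

Ratio test: |a_{m+1}/a_m| = [(3(m+1)² + 6)/(3m² + 6)] · 49/9 → 49/9 as m → ∞.
Successive powers of x differ by 2, so the series converges when |x|² · 49/9 < 1, i.e. |x| < √(9/49) = 3/7. So R = 3/7.
Check x = 3/7: the terms have absolute value of order m², which does not tend to 0, so the series diverges by the divergence test.
Endpoint x = -3/7: the m-th term does not approach 0; divergence by the term test.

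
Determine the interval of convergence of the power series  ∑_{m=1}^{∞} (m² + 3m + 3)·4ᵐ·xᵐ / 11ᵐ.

By the ratio test, |a_{m+1}/a_m| = [((m+1)² + 3(m+1) + 3)/(m² + 3m + 3)] · 4/11 → 4/11.
Hence the series converges for |x| < 1/(4/11) = 11/4, so the radius of convergence is 11/4.
Endpoint x = 11/4: the terms do not tend to 0, so the series diverges.
Endpoint x = -11/4: the m-th term does not approach 0; divergence by the term test.

(-11/4, 11/4)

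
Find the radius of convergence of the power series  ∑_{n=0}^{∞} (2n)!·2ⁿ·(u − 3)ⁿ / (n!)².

Apply the ratio test: |a_{n+1}| / |a_n| = (2n+1)·(2n+2)/(n+1)² · 2, which tends to 8 as n → ∞.
Convergence for |u − 3| · 8 < 1, i.e. |u − 3| < 1/8. So R = 1/8.

R = 1/8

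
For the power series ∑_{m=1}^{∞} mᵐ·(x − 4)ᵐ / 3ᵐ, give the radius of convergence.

R = 0

Root test: |a_m|^(1/m) = m/3 → ∞.
The root grows without bound, so R = 0 (convergence only at x = 4).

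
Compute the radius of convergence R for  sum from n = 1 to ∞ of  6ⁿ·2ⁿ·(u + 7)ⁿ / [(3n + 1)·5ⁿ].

Ratio test: |a_{n+1}/a_n| = [(3n + 1)/(3(n+1) + 1)] · 6·2/5 → 12/5 as n → ∞.
Thus R = 1/(12/5) = 5/12.

R = 5/12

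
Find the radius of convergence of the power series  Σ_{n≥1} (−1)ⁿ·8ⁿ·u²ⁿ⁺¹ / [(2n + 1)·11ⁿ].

R = √22/4

Apply the ratio test: |a_{n+1}| / |a_n| = [(2n + 1)/(2(n+1) + 1)] · 8/11, which tends to 8/11 as n → ∞.
Writing y = u², the series in y has radius 11/8, so |u| < √(11/8) and R = √22/4.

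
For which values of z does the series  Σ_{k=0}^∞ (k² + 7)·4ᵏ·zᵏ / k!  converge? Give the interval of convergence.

Apply the ratio test: |a_{k+1}| / |a_k| = ((k+1)² + 7)/(k² + 7) · 4 · 1/(k+1), which tends to 0 as k → ∞.
The limit is 0, so the series converges for all z; R = ∞.

(−∞, ∞)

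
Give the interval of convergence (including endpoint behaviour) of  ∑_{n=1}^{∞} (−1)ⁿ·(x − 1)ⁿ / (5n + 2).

(0, 2]

Apply the ratio test: |a_{n+1}| / |a_n| = (5n + 2)/(5(n+1) + 2), which tends to 1 as n → ∞.
Convergence for |x − 1| < 1, so R = 1.
Endpoint x = 2: an alternating series whose terms decrease to 0 in absolute value, so it converges by the Leibniz criterion.
At x = 0: the terms are asymptotic to a nonzero constant times 1/n, so the series diverges by limit comparison with Σ 1/n.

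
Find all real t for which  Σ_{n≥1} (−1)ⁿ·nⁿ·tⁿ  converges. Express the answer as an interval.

Root test: |a_n|^(1/n) = n → ∞.
Since the n-th root of |a_n| is unbounded, the series converges only at t = 0; R = 0.

{0}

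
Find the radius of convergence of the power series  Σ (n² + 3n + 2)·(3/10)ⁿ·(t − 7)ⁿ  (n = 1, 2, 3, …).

R = 10/3

Apply the ratio test: |a_{n+1}| / |a_n| = [((n+1)² + 3(n+1) + 2)/(n² + 3n + 2)] · 3/10, which tends to 3/10 as n → ∞.
Hence the series converges for |t − 7| < 1/(3/10) = 10/3, so the radius of convergence is 10/3.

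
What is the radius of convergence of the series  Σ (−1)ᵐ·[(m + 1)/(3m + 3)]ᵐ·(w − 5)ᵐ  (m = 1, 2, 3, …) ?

R = 3

Applying the root test, |a_m|^(1/m) = (m + 1)/(3m + 3) → 1/3.
The series converges when 1/3 · |w − 5| < 1, giving R = 3.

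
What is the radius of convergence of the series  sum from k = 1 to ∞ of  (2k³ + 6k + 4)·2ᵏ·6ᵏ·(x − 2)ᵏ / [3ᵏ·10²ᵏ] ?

By the ratio test, |a_{k+1}/a_k| = [(2(k+1)³ + 6(k+1) + 4)/(2k³ + 6k + 4)] · 2·6/(3·100) → 1/25.
Hence the series converges for |x − 2| < 1/(1/25) = 25, so the radius of convergence is 25.

R = 25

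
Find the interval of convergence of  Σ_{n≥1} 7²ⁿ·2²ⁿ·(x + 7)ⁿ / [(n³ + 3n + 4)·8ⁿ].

[-345/49, -341/49]

Apply the ratio test: |a_{n+1}| / |a_n| = [(n³ + 3n + 4)/((n+1)³ + 3(n+1) + 4)] · 49·4/8, which tends to 49/2 as n → ∞.
Thus R = 1/(49/2) = 2/49.
Check x = -341/49: the series is dominated by a constant times Σ 1/n³, which converges (p = 3 > 1).
Endpoint x = -345/49: the terms are on the order of 1/n³, so the series converges absolutely by comparison with the p-series (p = 3 > 1).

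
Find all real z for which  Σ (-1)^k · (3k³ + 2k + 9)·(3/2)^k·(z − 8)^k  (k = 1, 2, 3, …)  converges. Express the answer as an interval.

Apply the ratio test: |a_{k+1}| / |a_k| = [(3(k+1)³ + 2(k+1) + 9)/(3k³ + 2k + 9)] · 3/2, which tends to 3/2 as k → ∞.
Hence the series converges for |z − 8| < 1/(3/2) = 2/3, so the radius of convergence is 2/3.
Endpoint z = 26/3: the k-th term does not approach 0; divergence by the term test.
At z = 22/3: the k-th term does not approach 0; divergence by the term test.

(22/3, 26/3)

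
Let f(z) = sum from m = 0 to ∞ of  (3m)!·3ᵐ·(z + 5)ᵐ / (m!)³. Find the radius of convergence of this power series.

R = 1/81

By the ratio test, |a_{m+1}/a_m| = (3m+1)·(3m+2)·(3m+3)/(m+1)³ · 3 → 81.
Thus R = 1/(81) = 1/81.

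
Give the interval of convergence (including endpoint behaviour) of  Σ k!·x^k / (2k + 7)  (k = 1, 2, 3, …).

{0}

Ratio test: |a_{k+1}/a_k| = (k+1) · (2k + 7)/(2(k+1) + 7) → ∞ as k → ∞.
The terms grow without bound for any x ≠ 0, so R = 0 (convergence only at x = 0).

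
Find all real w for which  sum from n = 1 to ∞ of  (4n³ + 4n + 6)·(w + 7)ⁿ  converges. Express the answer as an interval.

(-8, -6)

The ratio of consecutive coefficients is (4(n+1)³ + 4(n+1) + 6)/(4n³ + 4n + 6) → 1.
Convergence for |w + 7| < 1, so R = 1.
Check w = -6: the terms do not tend to 0, so the series diverges.
Check w = -8: the terms have absolute value of order n³, which does not tend to 0, so the series diverges by the divergence test.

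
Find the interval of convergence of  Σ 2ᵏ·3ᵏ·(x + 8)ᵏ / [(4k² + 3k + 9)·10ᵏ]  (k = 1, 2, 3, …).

By the ratio test, |a_{k+1}/a_k| = [(4k² + 3k + 9)/(4(k+1)² + 3(k+1) + 9)] · 2·3/10 → 3/5.
Hence the series converges for |x + 8| < 1/(3/5) = 5/3, so the radius of convergence is 5/3.
Check x = -19/3: absolute convergence follows by limit comparison with Σ 1/k².
At x = -29/3: the terms are on the order of 1/k², so the series converges absolutely by comparison with the p-series (p = 2 > 1).

[-29/3, -19/3]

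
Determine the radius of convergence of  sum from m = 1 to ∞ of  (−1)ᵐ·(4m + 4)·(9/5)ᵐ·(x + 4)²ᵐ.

Apply the ratio test: |a_{m+1}| / |a_m| = [(4(m+1) + 4)/(4m + 4)] · 9/5, which tends to 9/5 as m → ∞.
Writing y = (x + 4)², the series in y has radius 5/9, so |x + 4| < √(5/9) and R = √5/3.

R = √5/3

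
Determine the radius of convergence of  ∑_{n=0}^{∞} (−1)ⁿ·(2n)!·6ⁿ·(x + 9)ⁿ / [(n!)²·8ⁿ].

R = 1/3

The ratio of consecutive coefficients is (2n+1)·(2n+2)/(n+1)² · 6/8 → 3.
Convergence for |x + 9| · 3 < 1, i.e. |x + 9| < 1/3. So R = 1/3.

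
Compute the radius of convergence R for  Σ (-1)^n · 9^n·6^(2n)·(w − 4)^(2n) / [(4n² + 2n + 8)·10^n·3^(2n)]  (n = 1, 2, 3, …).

R = √10/6

By the ratio test, |a_{n+1}/a_n| = [(4n² + 2n + 8)/(4(n+1)² + 2(n+1) + 8)] · 9·36/(10·9) → 18/5.
Writing y = (w − 4)², the series in y has radius 5/18, so |w − 4| < √(5/18) and R = √10/6.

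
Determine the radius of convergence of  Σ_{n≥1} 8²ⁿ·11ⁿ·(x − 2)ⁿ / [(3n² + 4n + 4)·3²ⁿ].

By the ratio test, |a_{n+1}/a_n| = [(3n² + 4n + 4)/(3(n+1)² + 4(n+1) + 4)] · 64·11/9 → 704/9.
Thus R = 1/(704/9) = 9/704.

R = 9/704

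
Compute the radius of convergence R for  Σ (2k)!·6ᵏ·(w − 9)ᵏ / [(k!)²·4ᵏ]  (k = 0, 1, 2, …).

The ratio of consecutive coefficients is (2k+1)·(2k+2)/(k+1)² · 6/4 → 6.
Convergence for |w − 9| · 6 < 1, i.e. |w − 9| < 1/6. So R = 1/6.

R = 1/6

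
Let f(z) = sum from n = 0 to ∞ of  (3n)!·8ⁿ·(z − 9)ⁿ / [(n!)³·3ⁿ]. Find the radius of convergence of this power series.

Ratio test: |a_{n+1}/a_n| = (3n+1)·(3n+2)·(3n+3)/(n+1)³ · 8/3 → 72 as n → ∞.
Hence the series converges for |z − 9| < 1/(72) = 1/72, so the radius of convergence is 1/72.

R = 1/72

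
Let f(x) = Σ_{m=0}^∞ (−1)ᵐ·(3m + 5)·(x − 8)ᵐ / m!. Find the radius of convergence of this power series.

R = ∞

By the ratio test, |a_{m+1}/a_m| = (3(m+1) + 5)/(3m + 5) · 1/(m+1) → 0.
The limit is 0, so the series converges for all x; R = ∞.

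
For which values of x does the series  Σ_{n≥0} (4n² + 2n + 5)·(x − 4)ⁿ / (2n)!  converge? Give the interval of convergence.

(−∞, ∞)

Ratio test: |a_{n+1}/a_n| = (4(n+1)² + 2(n+1) + 5)/(4n² + 2n + 5) · 1/[(2n+1)·(2n+2)] → 0 as n → ∞.
Since the limit is 0 < 1 for every x, the series converges on all of ℝ and R = ∞.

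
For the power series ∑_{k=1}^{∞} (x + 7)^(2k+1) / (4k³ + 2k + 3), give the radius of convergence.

By the ratio test, |a_{k+1}/a_k| = (4k³ + 2k + 3)/(4(k+1)³ + 2(k+1) + 3) → 1.
Writing y = (x + 7)², the series in y has radius 1, so |x + 7| < √(1) = 1 and R = 1.

R = 1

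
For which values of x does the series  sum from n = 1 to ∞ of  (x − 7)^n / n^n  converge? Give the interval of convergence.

Root test: |a_n|^(1/n) = 1/n → 0.
The limit is 0 for every x, so R = ∞.

(−∞, ∞)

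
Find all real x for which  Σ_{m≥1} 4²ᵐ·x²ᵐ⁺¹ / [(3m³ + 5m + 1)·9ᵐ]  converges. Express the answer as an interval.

[-3/4, 3/4]

Apply the ratio test: |a_{m+1}| / |a_m| = [(3m³ + 5m + 1)/(3(m+1)³ + 5(m+1) + 1)] · 16/9, which tends to 16/9 as m → ∞.
Successive powers of x differ by 2, so the series converges when |x|² · 16/9 < 1, i.e. |x| < √(9/16) = 3/4. So R = 3/4.
Endpoint x = 3/4: the series is dominated by a constant times Σ 1/m³, which converges (p = 3 > 1).
Check x = -3/4: the series is dominated by a constant times Σ 1/m³, which converges (p = 3 > 1).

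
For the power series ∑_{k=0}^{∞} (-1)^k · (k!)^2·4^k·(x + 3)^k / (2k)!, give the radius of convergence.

Apply the ratio test: |a_{k+1}| / |a_k| = (k+1)²/[(2k+1)·(2k+2)] · 4, which tends to 1 as k → ∞.
So the series converges when |x + 3| < 1 and diverges when |x + 3| > 1; R = 1.

R = 1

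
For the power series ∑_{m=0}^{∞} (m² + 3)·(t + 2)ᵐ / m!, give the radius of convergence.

R = ∞

Apply the ratio test: |a_{m+1}| / |a_m| = ((m+1)² + 3)/(m² + 3) · 1/(m+1), which tends to 0 as m → ∞.
The ratio tends to 0 regardless of t, hence R = ∞.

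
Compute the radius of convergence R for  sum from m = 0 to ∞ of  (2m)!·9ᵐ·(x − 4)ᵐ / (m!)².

Ratio test: |a_{m+1}/a_m| = (2m+1)·(2m+2)/(m+1)² · 9 → 36 as m → ∞.
Hence the series converges for |x − 4| < 1/(36) = 1/36, so the radius of convergence is 1/36.

R = 1/36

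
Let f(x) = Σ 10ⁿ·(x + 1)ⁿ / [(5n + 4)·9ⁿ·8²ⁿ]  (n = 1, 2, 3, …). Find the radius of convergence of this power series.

R = 288/5

Apply the ratio test: |a_{n+1}| / |a_n| = [(5n + 4)/(5(n+1) + 4)] · 10/(9·64), which tends to 5/288 as n → ∞.
The series converges when 5/288 · |x + 1| < 1, giving R = 288/5.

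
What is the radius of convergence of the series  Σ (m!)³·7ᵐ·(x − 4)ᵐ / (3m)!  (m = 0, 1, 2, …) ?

Ratio test: |a_{m+1}/a_m| = (m+1)³/[(3m+1)·(3m+2)·(3m+3)] · 7 → 7/27 as m → ∞.
Thus R = 1/(7/27) = 27/7.

R = 27/7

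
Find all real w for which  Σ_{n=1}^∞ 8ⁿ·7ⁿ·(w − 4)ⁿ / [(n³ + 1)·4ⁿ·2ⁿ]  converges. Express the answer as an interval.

[27/7, 29/7]

Apply the ratio test: |a_{n+1}| / |a_n| = [(n³ + 1)/((n+1)³ + 1)] · 8·7/(4·2), which tends to 7 as n → ∞.
Thus R = 1/(7) = 1/7.
At w = 29/7: absolute convergence follows by limit comparison with Σ 1/n³.
Endpoint w = 27/7: the series is dominated by a constant times Σ 1/n³, which converges (p = 3 > 1).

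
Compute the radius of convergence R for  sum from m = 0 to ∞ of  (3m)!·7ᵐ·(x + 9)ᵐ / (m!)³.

R = 1/189

Apply the ratio test: |a_{m+1}| / |a_m| = (3m+1)·(3m+2)·(3m+3)/(m+1)³ · 7, which tends to 189 as m → ∞.
Hence the series converges for |x + 9| < 1/(189) = 1/189, so the radius of convergence is 1/189.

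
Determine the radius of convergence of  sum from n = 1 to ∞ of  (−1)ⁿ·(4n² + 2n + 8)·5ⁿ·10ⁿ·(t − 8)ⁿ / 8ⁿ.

R = 4/25

Apply the ratio test: |a_{n+1}| / |a_n| = [(4(n+1)² + 2(n+1) + 8)/(4n² + 2n + 8)] · 5·10/8, which tends to 25/4 as n → ∞.
Hence the series converges for |t − 8| < 1/(25/4) = 4/25, so the radius of convergence is 4/25.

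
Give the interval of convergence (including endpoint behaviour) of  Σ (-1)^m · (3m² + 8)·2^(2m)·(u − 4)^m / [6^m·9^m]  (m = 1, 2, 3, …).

(-19/2, 35/2)

By the ratio test, |a_{m+1}/a_m| = [(3(m+1)² + 8)/(3m² + 8)] · 4/(6·9) → 2/27.
Hence the series converges for |u − 4| < 1/(2/27) = 27/2, so the radius of convergence is 27/2.
At u = 35/2: the terms do not tend to 0, so the series diverges.
Endpoint u = -19/2: the terms have absolute value of order m², which does not tend to 0, so the series diverges by the divergence test.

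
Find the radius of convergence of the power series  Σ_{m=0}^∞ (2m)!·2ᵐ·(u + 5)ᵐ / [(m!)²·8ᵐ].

R = 1

By the ratio test, |a_{m+1}/a_m| = (2m+1)·(2m+2)/(m+1)² · 2/8 → 1.
Convergence for |u + 5| < 1, so R = 1.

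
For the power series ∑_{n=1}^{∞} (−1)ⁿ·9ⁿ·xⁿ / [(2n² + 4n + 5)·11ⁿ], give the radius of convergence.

R = 11/9

By the ratio test, |a_{n+1}/a_n| = [(2n² + 4n + 5)/(2(n+1)² + 4(n+1) + 5)] · 9/11 → 9/11.
The series converges when 9/11 · |x| < 1, giving R = 11/9.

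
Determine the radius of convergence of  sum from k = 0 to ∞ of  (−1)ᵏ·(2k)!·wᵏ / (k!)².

R = 1/4

Apply the ratio test: |a_{k+1}| / |a_k| = (2k+1)·(2k+2)/(k+1)², which tends to 4 as k → ∞.
Thus R = 1/(4) = 1/4.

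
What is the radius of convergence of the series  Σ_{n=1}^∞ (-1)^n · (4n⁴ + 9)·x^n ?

R = 1

Ratio test: |a_{n+1}/a_n| = (4(n+1)⁴ + 9)/(4n⁴ + 9) → 1 as n → ∞.
Convergence for |x| < 1, so R = 1.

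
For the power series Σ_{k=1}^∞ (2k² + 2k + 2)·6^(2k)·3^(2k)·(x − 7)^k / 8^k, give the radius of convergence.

R = 2/81

By the ratio test, |a_{k+1}/a_k| = [(2(k+1)² + 2(k+1) + 2)/(2k² + 2k + 2)] · 36·9/8 → 81/2.
The series converges when 81/2 · |x − 7| < 1, giving R = 2/81.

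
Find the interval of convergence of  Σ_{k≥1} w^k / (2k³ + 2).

Ratio test: |a_{k+1}/a_k| = (2k³ + 2)/(2(k+1)³ + 2) → 1 as k → ∞.
Convergence for |w| < 1, so R = 1.
When w = 1, the series is dominated by a constant times Σ 1/k³, which converges (p = 3 > 1).
Check w = -1: absolute convergence follows by limit comparison with Σ 1/k³.

[-1, 1]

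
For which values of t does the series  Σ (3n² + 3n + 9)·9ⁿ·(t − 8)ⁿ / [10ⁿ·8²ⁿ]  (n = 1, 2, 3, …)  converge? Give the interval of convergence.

(-568/9, 712/9)

Ratio test: |a_{n+1}/a_n| = [(3(n+1)² + 3(n+1) + 9)/(3n² + 3n + 9)] · 9/(10·64) → 9/640 as n → ∞.
Convergence for |t − 8| · 9/640 < 1, i.e. |t − 8| < 640/9. So R = 640/9.
When t = 712/9, the terms have absolute value of order n², which does not tend to 0, so the series diverges by the divergence test.
When t = -568/9, the n-th term does not approach 0; divergence by the term test.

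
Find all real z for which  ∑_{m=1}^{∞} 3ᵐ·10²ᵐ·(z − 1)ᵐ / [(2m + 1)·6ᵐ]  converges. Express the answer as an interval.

[49/50, 51/50)

Ratio test: |a_{m+1}/a_m| = [(2m + 1)/(2(m+1) + 1)] · 3·100/6 → 50 as m → ∞.
The series converges when 50 · |z − 1| < 1, giving R = 1/50.
At z = 51/50: the terms behave like c/m; limit comparison with the harmonic series gives divergence.
At z = 49/50: the terms alternate in sign and decrease monotonically to 0 in absolute value (size ~ c/m), so the alternating series test gives convergence.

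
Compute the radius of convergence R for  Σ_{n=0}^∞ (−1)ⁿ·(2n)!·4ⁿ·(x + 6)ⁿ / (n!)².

R = 1/16

The ratio of consecutive coefficients is (2n+1)·(2n+2)/(n+1)² · 4 → 16.
Hence the series converges for |x + 6| < 1/(16) = 1/16, so the radius of convergence is 1/16.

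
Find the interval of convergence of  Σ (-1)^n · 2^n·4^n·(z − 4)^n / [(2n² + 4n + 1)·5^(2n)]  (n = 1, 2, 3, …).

[7/8, 57/8]

Apply the ratio test: |a_{n+1}| / |a_n| = [(2n² + 4n + 1)/(2(n+1)² + 4(n+1) + 1)] · 2·4/25, which tends to 8/25 as n → ∞.
Convergence for |z − 4| · 8/25 < 1, i.e. |z − 4| < 25/8. So R = 25/8.
Check z = 57/8: the terms are on the order of 1/n², so the series converges absolutely by comparison with the p-series (p = 2 > 1).
Check z = 7/8: absolute convergence follows by limit comparison with Σ 1/n².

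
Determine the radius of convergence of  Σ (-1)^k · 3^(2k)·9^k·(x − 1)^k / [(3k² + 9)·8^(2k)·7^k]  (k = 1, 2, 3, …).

Ratio test: |a_{k+1}/a_k| = [(3k² + 9)/(3(k+1)² + 9)] · 9·9/(64·7) → 81/448 as k → ∞.
The series converges when 81/448 · |x − 1| < 1, giving R = 448/81.

R = 448/81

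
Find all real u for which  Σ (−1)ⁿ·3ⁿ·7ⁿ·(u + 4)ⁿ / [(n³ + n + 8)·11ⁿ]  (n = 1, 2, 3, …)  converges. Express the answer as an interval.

The ratio of consecutive coefficients is [(n³ + n + 8)/((n+1)³ + (n+1) + 8)] · 3·7/11 → 21/11.
Thus R = 1/(21/11) = 11/21.
Endpoint u = -73/21: the series is dominated by a constant times Σ 1/n³, which converges (p = 3 > 1).
At u = -95/21: the series is dominated by a constant times Σ 1/n³, which converges (p = 3 > 1).

[-95/21, -73/21]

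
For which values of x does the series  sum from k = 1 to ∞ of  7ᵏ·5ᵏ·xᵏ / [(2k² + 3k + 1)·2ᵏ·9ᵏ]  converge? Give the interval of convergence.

[-18/35, 18/35]

The ratio of consecutive coefficients is [(2k² + 3k + 1)/(2(k+1)² + 3(k+1) + 1)] · 7·5/(2·9) → 35/18.
Thus R = 1/(35/18) = 18/35.
Check x = 18/35: the series is dominated by a constant times Σ 1/k², which converges (p = 2 > 1).
Check x = -18/35: absolute convergence follows by limit comparison with Σ 1/k².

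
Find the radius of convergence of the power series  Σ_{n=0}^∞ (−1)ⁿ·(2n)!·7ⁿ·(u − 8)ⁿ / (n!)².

R = 1/28

By the ratio test, |a_{n+1}/a_n| = (2n+1)·(2n+2)/(n+1)² · 7 → 28.
Hence the series converges for |u − 8| < 1/(28) = 1/28, so the radius of convergence is 1/28.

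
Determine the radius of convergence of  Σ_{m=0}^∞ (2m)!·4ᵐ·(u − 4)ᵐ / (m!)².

R = 1/16

By the ratio test, |a_{m+1}/a_m| = (2m+1)·(2m+2)/(m+1)² · 4 → 16.
Thus R = 1/(16) = 1/16.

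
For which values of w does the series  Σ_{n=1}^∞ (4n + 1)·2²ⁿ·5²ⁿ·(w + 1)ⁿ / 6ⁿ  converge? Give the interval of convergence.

(-53/50, -47/50)

Ratio test: |a_{n+1}/a_n| = [(4(n+1) + 1)/(4n + 1)] · 4·25/6 → 50/3 as n → ∞.
Thus R = 1/(50/3) = 3/50.
Check w = -47/50: the terms do not tend to 0, so the series diverges.
Endpoint w = -53/50: the n-th term does not approach 0; divergence by the term test.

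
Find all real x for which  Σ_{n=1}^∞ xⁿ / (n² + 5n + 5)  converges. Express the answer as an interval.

[-1, 1]

The ratio of consecutive coefficients is (n² + 5n + 5)/((n+1)² + 5(n+1) + 5) → 1.
So the series converges when |x| < 1 and diverges when |x| > 1; R = 1.
When x = 1, absolute convergence follows by limit comparison with Σ 1/n².
Check x = -1: absolute convergence follows by limit comparison with Σ 1/n².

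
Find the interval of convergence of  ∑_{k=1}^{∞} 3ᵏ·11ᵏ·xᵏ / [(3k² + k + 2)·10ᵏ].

Ratio test: |a_{k+1}/a_k| = [(3k² + k + 2)/(3(k+1)² + (k+1) + 2)] · 3·11/10 → 33/10 as k → ∞.
Convergence for |x| · 33/10 < 1, i.e. |x| < 10/33. So R = 10/33.
Check x = 10/33: the terms are on the order of 1/k², so the series converges absolutely by comparison with the p-series (p = 2 > 1).
At x = -10/33: the series is dominated by a constant times Σ 1/k², which converges (p = 2 > 1).

[-10/33, 10/33]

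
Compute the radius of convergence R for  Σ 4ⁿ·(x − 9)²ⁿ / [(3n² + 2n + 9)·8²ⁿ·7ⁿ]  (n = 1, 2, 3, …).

R = 4√7

Ratio test: |a_{n+1}/a_n| = [(3n² + 2n + 9)/(3(n+1)² + 2(n+1) + 9)] · 4/(64·7) → 1/112 as n → ∞.
Writing y = (x − 9)², the series in y has radius 112, so |x − 9| < √(112) and R = 4√7.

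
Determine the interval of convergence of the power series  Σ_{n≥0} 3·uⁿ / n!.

The ratio of consecutive coefficients is 3/3 · 1/(n+1) → 0.
The ratio tends to 0 regardless of u, hence R = ∞.

(−∞, ∞)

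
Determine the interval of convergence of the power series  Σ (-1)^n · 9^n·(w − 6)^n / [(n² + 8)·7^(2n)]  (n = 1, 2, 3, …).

By the ratio test, |a_{n+1}/a_n| = [(n² + 8)/((n+1)² + 8)] · 9/49 → 9/49.
Convergence for |w − 6| · 9/49 < 1, i.e. |w − 6| < 49/9. So R = 49/9.
At w = 103/9: the series is dominated by a constant times Σ 1/n², which converges (p = 2 > 1).
When w = 5/9, the terms are on the order of 1/n², so the series converges absolutely by comparison with the p-series (p = 2 > 1).

[5/9, 103/9]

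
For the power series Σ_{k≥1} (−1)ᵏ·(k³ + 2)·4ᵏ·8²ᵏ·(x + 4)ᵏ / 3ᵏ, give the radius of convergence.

The ratio of consecutive coefficients is [((k+1)³ + 2)/(k³ + 2)] · 4·64/3 → 256/3.
The series converges when 256/3 · |x + 4| < 1, giving R = 3/256.

R = 3/256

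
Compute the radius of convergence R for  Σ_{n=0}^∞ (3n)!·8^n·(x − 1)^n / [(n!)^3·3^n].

R = 1/72

By the ratio test, |a_{n+1}/a_n| = (3n+1)·(3n+2)·(3n+3)/(n+1)³ · 8/3 → 72.
Thus R = 1/(72) = 1/72.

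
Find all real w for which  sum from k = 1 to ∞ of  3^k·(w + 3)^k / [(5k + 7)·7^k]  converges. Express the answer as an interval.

The ratio of consecutive coefficients is [(5k + 7)/(5(k+1) + 7)] · 3/7 → 3/7.
The series converges when 3/7 · |w + 3| < 1, giving R = 7/3.
At w = -2/3: the terms behave like c/k; limit comparison with the harmonic series gives divergence.
Check w = -16/3: an alternating series whose terms decrease to 0 in absolute value, so it converges by the Leibniz criterion.

[-16/3, -2/3)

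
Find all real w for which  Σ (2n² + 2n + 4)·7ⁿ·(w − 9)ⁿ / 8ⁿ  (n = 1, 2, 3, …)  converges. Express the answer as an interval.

(55/7, 71/7)

Apply the ratio test: |a_{n+1}| / |a_n| = [(2(n+1)² + 2(n+1) + 4)/(2n² + 2n + 4)] · 7/8, which tends to 7/8 as n → ∞.
The series converges when 7/8 · |w − 9| < 1, giving R = 8/7.
Check w = 71/7: the terms have absolute value of order n², which does not tend to 0, so the series diverges by the divergence test.
At w = 55/7: the terms do not tend to 0, so the series diverges.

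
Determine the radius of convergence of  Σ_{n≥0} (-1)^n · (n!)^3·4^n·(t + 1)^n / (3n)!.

The ratio of consecutive coefficients is (n+1)³/[(3n+1)·(3n+2)·(3n+3)] · 4 → 4/27.
Hence the series converges for |t + 1| < 1/(4/27) = 27/4, so the radius of convergence is 27/4.

R = 27/4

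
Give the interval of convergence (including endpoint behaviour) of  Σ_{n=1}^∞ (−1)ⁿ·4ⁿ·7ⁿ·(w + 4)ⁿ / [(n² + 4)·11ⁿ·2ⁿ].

The ratio of consecutive coefficients is [(n² + 4)/((n+1)² + 4)] · 4·7/(11·2) → 14/11.
The series converges when 14/11 · |w + 4| < 1, giving R = 11/14.
At w = -45/14: the terms are on the order of 1/n², so the series converges absolutely by comparison with the p-series (p = 2 > 1).
Endpoint w = -67/14: absolute convergence follows by limit comparison with Σ 1/n².

[-67/14, -45/14]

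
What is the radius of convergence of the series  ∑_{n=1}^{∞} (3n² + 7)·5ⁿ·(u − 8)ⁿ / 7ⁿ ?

The ratio of consecutive coefficients is [(3(n+1)² + 7)/(3n² + 7)] · 5/7 → 5/7.
The series converges when 5/7 · |u − 8| < 1, giving R = 7/5.

R = 7/5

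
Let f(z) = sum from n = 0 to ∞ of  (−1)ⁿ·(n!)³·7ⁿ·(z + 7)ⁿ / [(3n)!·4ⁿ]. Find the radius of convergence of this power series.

R = 108/7

By the ratio test, |a_{n+1}/a_n| = (n+1)³/[(3n+1)·(3n+2)·(3n+3)] · 7/4 → 7/108.
Thus R = 1/(7/108) = 108/7.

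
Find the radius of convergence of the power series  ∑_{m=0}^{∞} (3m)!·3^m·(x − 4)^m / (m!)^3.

Ratio test: |a_{m+1}/a_m| = (3m+1)·(3m+2)·(3m+3)/(m+1)³ · 3 → 81 as m → ∞.
The series converges when 81 · |x − 4| < 1, giving R = 1/81.

R = 1/81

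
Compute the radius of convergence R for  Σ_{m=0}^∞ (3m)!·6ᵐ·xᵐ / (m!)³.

The ratio of consecutive coefficients is (3m+1)·(3m+2)·(3m+3)/(m+1)³ · 6 → 162.
Convergence for |x| · 162 < 1, i.e. |x| < 1/162. So R = 1/162.

R = 1/162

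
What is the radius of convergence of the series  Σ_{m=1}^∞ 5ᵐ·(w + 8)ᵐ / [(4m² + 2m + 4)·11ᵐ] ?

R = 11/5

Ratio test: |a_{m+1}/a_m| = [(4m² + 2m + 4)/(4(m+1)² + 2(m+1) + 4)] · 5/11 → 5/11 as m → ∞.
Thus R = 1/(5/11) = 11/5.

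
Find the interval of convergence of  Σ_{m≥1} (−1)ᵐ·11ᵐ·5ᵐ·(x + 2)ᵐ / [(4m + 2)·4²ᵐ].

(-126/55, -94/55]

The ratio of consecutive coefficients is [(4m + 2)/(4(m+1) + 2)] · 11·5/16 → 55/16.
Convergence for |x + 2| · 55/16 < 1, i.e. |x + 2| < 16/55. So R = 16/55.
Endpoint x = -94/55: convergence follows from the alternating series test (terms decrease monotonically to 0).
At x = -126/55: the terms behave like c/m; limit comparison with the harmonic series gives divergence.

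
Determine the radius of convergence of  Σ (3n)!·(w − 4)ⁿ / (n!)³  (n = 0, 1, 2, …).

R = 1/27

The ratio of consecutive coefficients is (3n+1)·(3n+2)·(3n+3)/(n+1)³ → 27.
The series converges when 27 · |w − 4| < 1, giving R = 1/27.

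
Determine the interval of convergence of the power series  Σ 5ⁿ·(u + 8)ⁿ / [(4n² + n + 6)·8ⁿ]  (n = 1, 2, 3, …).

Apply the ratio test: |a_{n+1}| / |a_n| = [(4n² + n + 6)/(4(n+1)² + (n+1) + 6)] · 5/8, which tends to 5/8 as n → ∞.
Hence the series converges for |u + 8| < 1/(5/8) = 8/5, so the radius of convergence is 8/5.
Check u = -32/5: the series is dominated by a constant times Σ 1/n², which converges (p = 2 > 1).
When u = -48/5, the series is dominated by a constant times Σ 1/n², which converges (p = 2 > 1).

[-48/5, -32/5]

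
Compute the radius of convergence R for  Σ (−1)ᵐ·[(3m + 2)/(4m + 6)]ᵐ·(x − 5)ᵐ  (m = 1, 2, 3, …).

By the Cauchy root test, |a_m|^(1/m) = (3m + 2)/(4m + 6) → 3/4.
Convergence for |x − 5| · 3/4 < 1, i.e. |x − 5| < 4/3. So R = 4/3.

R = 4/3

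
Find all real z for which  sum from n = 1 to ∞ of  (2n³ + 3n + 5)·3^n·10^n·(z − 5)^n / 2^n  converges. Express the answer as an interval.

(74/15, 76/15)

Ratio test: |a_{n+1}/a_n| = [(2(n+1)³ + 3(n+1) + 5)/(2n³ + 3n + 5)] · 3·10/2 → 15 as n → ∞.
Hence the series converges for |z − 5| < 1/(15) = 1/15, so the radius of convergence is 1/15.
At z = 76/15: the n-th term does not approach 0; divergence by the term test.
Endpoint z = 74/15: the terms do not tend to 0, so the series diverges.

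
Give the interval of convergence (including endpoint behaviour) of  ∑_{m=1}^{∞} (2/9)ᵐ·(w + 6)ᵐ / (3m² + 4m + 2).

[-21/2, -3/2]

Apply the ratio test: |a_{m+1}| / |a_m| = [(3m² + 4m + 2)/(3(m+1)² + 4(m+1) + 2)] · 2/9, which tends to 2/9 as m → ∞.
Thus R = 1/(2/9) = 9/2.
Endpoint w = -3/2: the series is dominated by a constant times Σ 1/m², which converges (p = 2 > 1).
At w = -21/2: the terms are on the order of 1/m², so the series converges absolutely by comparison with the p-series (p = 2 > 1).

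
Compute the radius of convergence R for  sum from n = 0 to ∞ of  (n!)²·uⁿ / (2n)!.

Apply the ratio test: |a_{n+1}| / |a_n| = (n+1)²/[(2n+1)·(2n+2)], which tends to 1/4 as n → ∞.
Thus R = 1/(1/4) = 4.

R = 4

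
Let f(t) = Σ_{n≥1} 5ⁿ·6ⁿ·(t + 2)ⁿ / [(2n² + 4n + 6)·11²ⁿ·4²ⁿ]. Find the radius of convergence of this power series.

The ratio of consecutive coefficients is [(2n² + 4n + 6)/(2(n+1)² + 4(n+1) + 6)] · 5·6/(121·16) → 15/968.
Hence the series converges for |t + 2| < 1/(15/968) = 968/15, so the radius of convergence is 968/15.

R = 968/15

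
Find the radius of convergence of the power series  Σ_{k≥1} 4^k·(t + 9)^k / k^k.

By the Cauchy root test, |a_k|^(1/k) = 4/k → 0.
The limit is 0 for every t, so R = ∞.

R = ∞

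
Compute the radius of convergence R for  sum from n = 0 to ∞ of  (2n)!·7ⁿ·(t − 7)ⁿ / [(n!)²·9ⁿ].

The ratio of consecutive coefficients is (2n+1)·(2n+2)/(n+1)² · 7/9 → 28/9.
The series converges when 28/9 · |t − 7| < 1, giving R = 9/28.

R = 9/28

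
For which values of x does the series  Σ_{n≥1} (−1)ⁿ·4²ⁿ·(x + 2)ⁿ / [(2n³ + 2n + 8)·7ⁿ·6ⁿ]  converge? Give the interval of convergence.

By the ratio test, |a_{n+1}/a_n| = [(2n³ + 2n + 8)/(2(n+1)³ + 2(n+1) + 8)] · 16/(7·6) → 8/21.
Convergence for |x + 2| · 8/21 < 1, i.e. |x + 2| < 21/8. So R = 21/8.
When x = 5/8, the terms are on the order of 1/n³, so the series converges absolutely by comparison with the p-series (p = 3 > 1).
When x = -37/8, the terms are on the order of 1/n³, so the series converges absolutely by comparison with the p-series (p = 3 > 1).

[-37/8, 5/8]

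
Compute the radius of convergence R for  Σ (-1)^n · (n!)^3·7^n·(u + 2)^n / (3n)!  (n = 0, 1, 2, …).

The ratio of consecutive coefficients is (n+1)³/[(3n+1)·(3n+2)·(3n+3)] · 7 → 7/27.
Hence the series converges for |u + 2| < 1/(7/27) = 27/7, so the radius of convergence is 27/7.

R = 27/7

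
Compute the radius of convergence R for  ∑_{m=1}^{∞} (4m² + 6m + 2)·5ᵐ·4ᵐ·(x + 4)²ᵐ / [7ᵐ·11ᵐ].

R = √385/10

The ratio of consecutive coefficients is [(4(m+1)² + 6(m+1) + 2)/(4m² + 6m + 2)] · 5·4/(7·11) → 20/77.
Since the exponent of (x + 4) increases by 2 each term, convergence requires |x + 4|² < 77/20, hence R = √385/10.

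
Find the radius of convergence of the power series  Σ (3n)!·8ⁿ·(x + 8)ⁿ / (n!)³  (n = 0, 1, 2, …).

The ratio of consecutive coefficients is (3n+1)·(3n+2)·(3n+3)/(n+1)³ · 8 → 216.
Hence the series converges for |x + 8| < 1/(216) = 1/216, so the radius of convergence is 1/216.

R = 1/216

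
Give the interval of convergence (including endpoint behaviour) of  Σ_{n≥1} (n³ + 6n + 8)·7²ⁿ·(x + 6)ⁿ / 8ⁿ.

Apply the ratio test: |a_{n+1}| / |a_n| = [((n+1)³ + 6(n+1) + 8)/(n³ + 6n + 8)] · 49/8, which tends to 49/8 as n → ∞.
The series converges when 49/8 · |x + 6| < 1, giving R = 8/49.
Check x = -286/49: the terms have absolute value of order n³, which does not tend to 0, so the series diverges by the divergence test.
Endpoint x = -302/49: the terms have absolute value of order n³, which does not tend to 0, so the series diverges by the divergence test.

(-302/49, -286/49)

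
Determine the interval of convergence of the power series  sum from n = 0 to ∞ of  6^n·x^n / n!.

Apply the ratio test: |a_{n+1}| / |a_n| = 6 · 1/(n+1), which tends to 0 as n → ∞.
The limit is 0, so the series converges for all x; R = ∞.

(−∞, ∞)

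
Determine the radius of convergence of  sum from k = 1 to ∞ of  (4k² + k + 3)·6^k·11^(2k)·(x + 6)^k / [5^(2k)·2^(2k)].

R = 50/363

Apply the ratio test: |a_{k+1}| / |a_k| = [(4(k+1)² + (k+1) + 3)/(4k² + k + 3)] · 6·121/(25·4), which tends to 363/50 as k → ∞.
Convergence for |x + 6| · 363/50 < 1, i.e. |x + 6| < 50/363. So R = 50/363.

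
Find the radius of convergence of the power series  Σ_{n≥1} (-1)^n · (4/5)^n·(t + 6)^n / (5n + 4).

R = 5/4

Ratio test: |a_{n+1}/a_n| = [(5n + 4)/(5(n+1) + 4)] · 4/5 → 4/5 as n → ∞.
Convergence for |t + 6| · 4/5 < 1, i.e. |t + 6| < 5/4. So R = 5/4.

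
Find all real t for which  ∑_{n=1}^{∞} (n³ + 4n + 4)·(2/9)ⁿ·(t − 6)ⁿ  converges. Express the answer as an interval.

The ratio of consecutive coefficients is [((n+1)³ + 4(n+1) + 4)/(n³ + 4n + 4)] · 2/9 → 2/9.
The series converges when 2/9 · |t − 6| < 1, giving R = 9/2.
At t = 21/2: the terms do not tend to 0, so the series diverges.
When t = 3/2, the terms have absolute value of order n³, which does not tend to 0, so the series diverges by the divergence test.

(3/2, 21/2)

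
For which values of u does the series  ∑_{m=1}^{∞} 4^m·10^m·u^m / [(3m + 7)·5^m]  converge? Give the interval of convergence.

[-1/8, 1/8)

The ratio of consecutive coefficients is [(3m + 7)/(3(m+1) + 7)] · 4·10/5 → 8.
The series converges when 8 · |u| < 1, giving R = 1/8.
Check u = 1/8: the terms are asymptotic to a nonzero constant times 1/m, so the series diverges by limit comparison with Σ 1/m.
Check u = -1/8: the terms alternate in sign and decrease monotonically to 0 in absolute value (size ~ c/m), so the alternating series test gives convergence.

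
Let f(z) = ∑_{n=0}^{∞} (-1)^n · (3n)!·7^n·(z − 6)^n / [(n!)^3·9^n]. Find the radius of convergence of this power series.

R = 1/21

Ratio test: |a_{n+1}/a_n| = (3n+1)·(3n+2)·(3n+3)/(n+1)³ · 7/9 → 21 as n → ∞.
Hence the series converges for |z − 6| < 1/(21) = 1/21, so the radius of convergence is 1/21.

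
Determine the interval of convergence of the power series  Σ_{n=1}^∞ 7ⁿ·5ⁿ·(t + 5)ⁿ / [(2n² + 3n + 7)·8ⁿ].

By the ratio test, |a_{n+1}/a_n| = [(2n² + 3n + 7)/(2(n+1)² + 3(n+1) + 7)] · 7·5/8 → 35/8.
Convergence for |t + 5| · 35/8 < 1, i.e. |t + 5| < 8/35. So R = 8/35.
Endpoint t = -167/35: absolute convergence follows by limit comparison with Σ 1/n².
When t = -183/35, the series is dominated by a constant times Σ 1/n², which converges (p = 2 > 1).

[-183/35, -167/35]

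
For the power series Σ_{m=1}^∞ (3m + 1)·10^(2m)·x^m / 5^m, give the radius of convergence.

By the ratio test, |a_{m+1}/a_m| = [(3(m+1) + 1)/(3m + 1)] · 100/5 → 20.
Convergence for |x| · 20 < 1, i.e. |x| < 1/20. So R = 1/20.

R = 1/20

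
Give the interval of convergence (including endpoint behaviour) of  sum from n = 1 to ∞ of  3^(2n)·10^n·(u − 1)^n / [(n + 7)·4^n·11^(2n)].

By the ratio test, |a_{n+1}/a_n| = [(n + 7)/((n+1) + 7)] · 9·10/(4·121) → 45/242.
Hence the series converges for |u − 1| < 1/(45/242) = 242/45, so the radius of convergence is 242/45.
Check u = 287/45: comparison with the harmonic series Σ 1/n shows the series diverges.
Check u = -197/45: convergence follows from the alternating series test (terms decrease monotonically to 0).

[-197/45, 287/45)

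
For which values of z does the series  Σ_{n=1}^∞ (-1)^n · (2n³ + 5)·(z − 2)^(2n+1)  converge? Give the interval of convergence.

(1, 3)

By the ratio test, |a_{n+1}/a_n| = (2(n+1)³ + 5)/(2n³ + 5) → 1.
Writing y = (z − 2)², the series in y has radius 1, so |z − 2| < √(1) = 1 and R = 1.
Endpoint z = 3: the terms have absolute value of order n³, which does not tend to 0, so the series diverges by the divergence test.
Check z = 1: the terms do not tend to 0, so the series diverges.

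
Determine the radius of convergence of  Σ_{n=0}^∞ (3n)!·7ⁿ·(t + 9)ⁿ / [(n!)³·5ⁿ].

The ratio of consecutive coefficients is (3n+1)·(3n+2)·(3n+3)/(n+1)³ · 7/5 → 189/5.
Hence the series converges for |t + 9| < 1/(189/5) = 5/189, so the radius of convergence is 5/189.

R = 5/189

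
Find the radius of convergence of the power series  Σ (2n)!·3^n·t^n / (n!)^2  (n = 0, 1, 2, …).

By the ratio test, |a_{n+1}/a_n| = (2n+1)·(2n+2)/(n+1)² · 3 → 12.
Convergence for |t| · 12 < 1, i.e. |t| < 1/12. So R = 1/12.

R = 1/12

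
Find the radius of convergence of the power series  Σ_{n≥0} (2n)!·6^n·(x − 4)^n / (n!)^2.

R = 1/24

Apply the ratio test: |a_{n+1}| / |a_n| = (2n+1)·(2n+2)/(n+1)² · 6, which tends to 24 as n → ∞.
Convergence for |x − 4| · 24 < 1, i.e. |x − 4| < 1/24. So R = 1/24.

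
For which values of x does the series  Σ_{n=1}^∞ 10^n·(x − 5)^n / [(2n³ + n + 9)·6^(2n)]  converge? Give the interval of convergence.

By the ratio test, |a_{n+1}/a_n| = [(2n³ + n + 9)/(2(n+1)³ + (n+1) + 9)] · 10/36 → 5/18.
The series converges when 5/18 · |x − 5| < 1, giving R = 18/5.
Check x = 43/5: absolute convergence follows by limit comparison with Σ 1/n³.
At x = 7/5: the series is dominated by a constant times Σ 1/n³, which converges (p = 3 > 1).

[7/5, 43/5]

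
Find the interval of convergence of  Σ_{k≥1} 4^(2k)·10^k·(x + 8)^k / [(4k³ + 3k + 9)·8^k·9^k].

By the ratio test, |a_{k+1}/a_k| = [(4k³ + 3k + 9)/(4(k+1)³ + 3(k+1) + 9)] · 16·10/(8·9) → 20/9.
The series converges when 20/9 · |x + 8| < 1, giving R = 9/20.
When x = -151/20, the series is dominated by a constant times Σ 1/k³, which converges (p = 3 > 1).
At x = -169/20: the terms are on the order of 1/k³, so the series converges absolutely by comparison with the p-series (p = 3 > 1).

[-169/20, -151/20]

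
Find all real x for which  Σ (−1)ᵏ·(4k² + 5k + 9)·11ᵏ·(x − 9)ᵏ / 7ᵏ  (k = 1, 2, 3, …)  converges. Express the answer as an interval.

Ratio test: |a_{k+1}/a_k| = [(4(k+1)² + 5(k+1) + 9)/(4k² + 5k + 9)] · 11/7 → 11/7 as k → ∞.
The series converges when 11/7 · |x − 9| < 1, giving R = 7/11.
When x = 106/11, the k-th term does not approach 0; divergence by the term test.
Endpoint x = 92/11: the terms have absolute value of order k², which does not tend to 0, so the series diverges by the divergence test.

(92/11, 106/11)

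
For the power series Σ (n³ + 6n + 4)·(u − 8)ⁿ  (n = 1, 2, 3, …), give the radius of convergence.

R = 1

Apply the ratio test: |a_{n+1}| / |a_n| = ((n+1)³ + 6(n+1) + 4)/(n³ + 6n + 4), which tends to 1 as n → ∞.
Convergence for |u − 8| < 1, so R = 1.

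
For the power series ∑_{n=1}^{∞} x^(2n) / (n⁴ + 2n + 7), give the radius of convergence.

Ratio test: |a_{n+1}/a_n| = (n⁴ + 2n + 7)/((n+1)⁴ + 2(n+1) + 7) → 1 as n → ∞.
Since the exponent of x increases by 2 each term, convergence requires |x|² < 1, hence R = 1.

R = 1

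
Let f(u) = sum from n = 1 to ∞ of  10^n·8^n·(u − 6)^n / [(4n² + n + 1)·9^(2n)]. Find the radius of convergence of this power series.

The ratio of consecutive coefficients is [(4n² + n + 1)/(4(n+1)² + (n+1) + 1)] · 10·8/81 → 80/81.
The series converges when 80/81 · |u − 6| < 1, giving R = 81/80.

R = 81/80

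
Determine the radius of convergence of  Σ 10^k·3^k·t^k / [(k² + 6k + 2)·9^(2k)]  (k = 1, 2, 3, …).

R = 27/10

By the ratio test, |a_{k+1}/a_k| = [(k² + 6k + 2)/((k+1)² + 6(k+1) + 2)] · 10·3/81 → 10/27.
The series converges when 10/27 · |t| < 1, giving R = 27/10.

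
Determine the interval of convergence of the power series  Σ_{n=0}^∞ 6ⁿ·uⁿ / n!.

(−∞, ∞)

By the ratio test, |a_{n+1}/a_n| = 6 · 1/(n+1) → 0.
The ratio tends to 0 regardless of u, hence R = ∞.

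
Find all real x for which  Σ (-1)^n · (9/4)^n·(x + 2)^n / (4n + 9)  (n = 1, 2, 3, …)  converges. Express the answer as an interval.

The ratio of consecutive coefficients is [(4n + 9)/(4(n+1) + 9)] · 9/4 → 9/4.
Thus R = 1/(9/4) = 4/9.
When x = -14/9, an alternating series whose terms decrease to 0 in absolute value, so it converges by the Leibniz criterion.
At x = -22/9: comparison with the harmonic series Σ 1/n shows the series diverges.

(-22/9, -14/9]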